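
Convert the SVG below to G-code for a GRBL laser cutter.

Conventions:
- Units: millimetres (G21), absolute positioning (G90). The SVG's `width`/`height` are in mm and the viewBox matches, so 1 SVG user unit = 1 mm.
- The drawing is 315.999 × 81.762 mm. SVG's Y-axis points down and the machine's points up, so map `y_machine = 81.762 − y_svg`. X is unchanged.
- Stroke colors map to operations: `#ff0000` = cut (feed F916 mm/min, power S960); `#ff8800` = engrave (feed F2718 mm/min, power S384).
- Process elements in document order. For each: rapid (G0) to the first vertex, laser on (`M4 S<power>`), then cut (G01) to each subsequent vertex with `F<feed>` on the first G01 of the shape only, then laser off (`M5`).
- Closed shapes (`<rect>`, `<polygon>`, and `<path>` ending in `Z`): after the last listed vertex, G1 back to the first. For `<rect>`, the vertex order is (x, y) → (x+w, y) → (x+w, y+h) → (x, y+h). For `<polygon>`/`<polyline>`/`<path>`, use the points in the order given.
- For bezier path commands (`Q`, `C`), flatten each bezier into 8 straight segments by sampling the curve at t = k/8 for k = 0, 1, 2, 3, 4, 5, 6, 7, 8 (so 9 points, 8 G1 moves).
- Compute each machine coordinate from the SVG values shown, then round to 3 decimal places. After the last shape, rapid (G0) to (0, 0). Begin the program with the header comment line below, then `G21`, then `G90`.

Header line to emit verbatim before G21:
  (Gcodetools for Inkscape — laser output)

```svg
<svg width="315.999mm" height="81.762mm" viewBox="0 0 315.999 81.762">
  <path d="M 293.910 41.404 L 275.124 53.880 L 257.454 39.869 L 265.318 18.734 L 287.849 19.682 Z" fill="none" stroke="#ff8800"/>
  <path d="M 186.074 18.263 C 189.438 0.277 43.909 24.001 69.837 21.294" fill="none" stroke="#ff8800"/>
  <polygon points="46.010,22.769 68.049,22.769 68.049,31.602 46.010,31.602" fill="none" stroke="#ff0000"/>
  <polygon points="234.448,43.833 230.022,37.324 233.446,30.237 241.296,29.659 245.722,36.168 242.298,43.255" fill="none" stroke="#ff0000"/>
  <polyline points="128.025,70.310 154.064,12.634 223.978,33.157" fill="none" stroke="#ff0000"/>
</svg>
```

(Gcodetools for Inkscape — laser output)
G21
G90
G0 X293.910 Y40.358
M4 S384
G01 X275.124 Y27.882 F2718
G01 X257.454 Y41.893
G01 X265.318 Y63.028
G01 X287.849 Y62.080
G01 X293.910 Y40.358
M5
G0 X186.074 Y63.499
M4 S384
G01 X180.982 Y68.422 F2718
G01 X165.685 Y70.233
G01 X143.938 Y69.730
G01 X119.494 Y67.713
G01 X96.108 Y64.980
G01 X77.534 Y62.329
G01 X67.525 Y60.559
G01 X69.837 Y60.468
M5
G0 X46.010 Y58.993
M4 S960
G01 X68.049 Y58.993 F916
G01 X68.049 Y50.160
G01 X46.010 Y50.160
G01 X46.010 Y58.993
M5
G0 X234.448 Y37.929
M4 S960
G01 X230.022 Y44.438 F916
G01 X233.446 Y51.525
G01 X241.296 Y52.103
G01 X245.722 Y45.594
G01 X242.298 Y38.507
G01 X234.448 Y37.929
M5
G0 X128.025 Y11.452
M4 S960
G01 X154.064 Y69.128 F916
G01 X223.978 Y48.605
M5
G0 X0.000 Y0.000

Since the viewBox matches the mm dimensions, user units are millimetres directly. The only transform is the Y-flip y_m = 81.762 − y_svg.

Shape 1 is a regular polygon drawn with `<path>`. Its stroke #ff8800 means engrave at S384, F2718. After flipping Y the toolpath is (293.910,40.358) → (275.124,27.882) → (257.454,41.893) → (265.318,63.028) → (287.849,62.080) → (293.910,40.358), returning to the start.

Shape 2 is a cubic bezier drawn with `<path>`. Its stroke #ff8800 means engrave at S384, F2718. After flipping Y the toolpath is (186.074,63.499) → (180.982,68.422) → (165.685,70.233) → (143.938,69.730) → (119.494,67.713) → (96.108,64.980) → (77.534,62.329) → (67.525,60.559) → (69.837,60.468).

Shape 3 is a rectangle drawn with `<polygon>`. Its stroke #ff0000 means cut at S960, F916. After flipping Y the toolpath is (46.010,58.993) → (68.049,58.993) → (68.049,50.160) → (46.010,50.160) → (46.010,58.993), returning to the start.

Shape 4 is a regular polygon drawn with `<polygon>`. Its stroke #ff0000 means cut at S960, F916. After flipping Y the toolpath is (234.448,37.929) → (230.022,44.438) → (233.446,51.525) → (241.296,52.103) → (245.722,45.594) → (242.298,38.507) → (234.448,37.929), returning to the start.

Shape 5 is a open polyline drawn with `<polyline>`. Its stroke #ff0000 means cut at S960, F916. After flipping Y the toolpath is (128.025,11.452) → (154.064,69.128) → (223.978,48.605).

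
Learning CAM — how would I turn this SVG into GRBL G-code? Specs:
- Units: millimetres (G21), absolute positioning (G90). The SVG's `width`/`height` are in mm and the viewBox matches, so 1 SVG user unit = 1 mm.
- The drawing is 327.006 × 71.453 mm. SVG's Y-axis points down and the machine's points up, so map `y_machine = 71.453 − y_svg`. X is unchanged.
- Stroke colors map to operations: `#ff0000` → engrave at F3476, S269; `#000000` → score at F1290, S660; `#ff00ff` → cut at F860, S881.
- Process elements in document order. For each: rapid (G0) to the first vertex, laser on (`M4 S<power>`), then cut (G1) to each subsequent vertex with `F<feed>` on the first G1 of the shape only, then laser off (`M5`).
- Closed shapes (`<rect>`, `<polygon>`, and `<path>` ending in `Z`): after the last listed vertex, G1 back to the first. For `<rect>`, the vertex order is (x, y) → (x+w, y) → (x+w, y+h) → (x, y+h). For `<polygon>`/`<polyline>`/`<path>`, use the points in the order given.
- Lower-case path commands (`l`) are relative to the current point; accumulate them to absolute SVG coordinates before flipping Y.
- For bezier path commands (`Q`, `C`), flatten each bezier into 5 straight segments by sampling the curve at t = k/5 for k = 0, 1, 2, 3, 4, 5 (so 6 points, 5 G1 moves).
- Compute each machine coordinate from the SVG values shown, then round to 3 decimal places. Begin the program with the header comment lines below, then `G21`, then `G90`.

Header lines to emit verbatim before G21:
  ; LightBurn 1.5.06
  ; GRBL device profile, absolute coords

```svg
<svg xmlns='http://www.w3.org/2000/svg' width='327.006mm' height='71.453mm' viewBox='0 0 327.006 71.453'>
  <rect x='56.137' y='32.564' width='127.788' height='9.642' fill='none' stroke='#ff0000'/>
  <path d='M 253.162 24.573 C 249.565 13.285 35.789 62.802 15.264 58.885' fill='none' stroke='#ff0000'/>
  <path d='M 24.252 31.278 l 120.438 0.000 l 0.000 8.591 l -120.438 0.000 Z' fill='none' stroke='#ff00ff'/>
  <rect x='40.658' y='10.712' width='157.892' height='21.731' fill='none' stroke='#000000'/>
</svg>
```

; LightBurn 1.5.06
; GRBL device profile, absolute coords
G21
G90
G0 X56.137 Y38.889
M4 S269
G1 X183.925 Y38.889 F3476
G1 X183.925 Y29.247
G1 X56.137 Y29.247
G1 X56.137 Y38.889
M5
G0 X253.162 Y46.880
M4 S269
G1 X229.010 Y47.270 F3476
G1 X173.779 Y38.550
G1 X106.835 Y26.205
G1 X47.542 Y15.716
G1 X15.264 Y12.568
M5
G0 X24.252 Y40.175
M4 S881
G1 X144.690 Y40.175 F860
G1 X144.690 Y31.584
G1 X24.252 Y31.584
G1 X24.252 Y40.175
M5
G0 X40.658 Y60.741
M4 S660
G1 X198.550 Y60.741 F1290
G1 X198.550 Y39.010
G1 X40.658 Y39.010
G1 X40.658 Y60.741
M5

1 u = 1 mm; y_m = 71.453 − y.

[1] `<rect>` rectangle, #ff0000→engrave S269 F3476: (56.137,38.889) → (183.925,38.889) → (183.925,29.247) → (56.137,29.247) → (56.137,38.889) (closed)

[2] `<path>` cubic bezier, #ff0000→engrave S269 F3476: (253.162,46.880) → (229.010,47.270) → (173.779,38.550) → (106.835,26.205) → (47.542,15.716) → (15.264,12.568)

[3] `<path>` rectangle, #ff00ff→cut S881 F860: (24.252,40.175) → (144.690,40.175) → (144.690,31.584) → (24.252,31.584) → (24.252,40.175) (closed)

[4] `<rect>` rectangle, #000000→score S660 F1290: (40.658,60.741) → (198.550,60.741) → (198.550,39.010) → (40.658,39.010) → (40.658,60.741) (closed)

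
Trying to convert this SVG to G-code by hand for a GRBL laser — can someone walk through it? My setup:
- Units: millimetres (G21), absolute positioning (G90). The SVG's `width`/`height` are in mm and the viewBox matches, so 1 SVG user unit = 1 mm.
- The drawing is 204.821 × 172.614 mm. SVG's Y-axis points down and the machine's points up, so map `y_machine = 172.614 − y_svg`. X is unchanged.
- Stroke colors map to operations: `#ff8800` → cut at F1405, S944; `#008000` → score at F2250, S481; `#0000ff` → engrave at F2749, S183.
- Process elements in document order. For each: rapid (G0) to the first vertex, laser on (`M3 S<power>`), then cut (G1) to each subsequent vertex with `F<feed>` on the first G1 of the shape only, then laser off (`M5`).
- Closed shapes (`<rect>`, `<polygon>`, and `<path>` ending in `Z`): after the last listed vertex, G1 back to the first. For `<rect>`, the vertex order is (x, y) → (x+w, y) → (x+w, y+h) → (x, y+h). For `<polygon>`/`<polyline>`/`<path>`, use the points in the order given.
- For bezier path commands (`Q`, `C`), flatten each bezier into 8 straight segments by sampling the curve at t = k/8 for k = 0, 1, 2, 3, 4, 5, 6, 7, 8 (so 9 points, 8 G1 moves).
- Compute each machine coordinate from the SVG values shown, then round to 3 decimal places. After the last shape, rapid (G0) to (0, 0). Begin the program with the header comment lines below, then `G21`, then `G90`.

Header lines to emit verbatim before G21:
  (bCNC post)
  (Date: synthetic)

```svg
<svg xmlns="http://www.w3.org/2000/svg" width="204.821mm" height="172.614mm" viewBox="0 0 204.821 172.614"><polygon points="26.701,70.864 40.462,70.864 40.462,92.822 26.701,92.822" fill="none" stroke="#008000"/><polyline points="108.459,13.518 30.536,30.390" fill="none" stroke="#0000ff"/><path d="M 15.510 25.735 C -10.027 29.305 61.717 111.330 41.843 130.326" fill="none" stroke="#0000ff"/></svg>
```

Since the viewBox matches the mm dimensions, user units are millimetres directly. The only transform is the Y-flip y_m = 172.614 − y_svg.

Shape 1 is a rectangle drawn with `<polygon>`. Its stroke #008000 means score at S481, F2250. After flipping Y the toolpath is (26.701,101.750) → (40.462,101.750) → (40.462,79.792) → (26.701,79.792) → (26.701,101.750), returning to the start.

Shape 2 is a line segment drawn with `<polyline>`. Its stroke #0000ff means engrave at S183, F2749. After flipping Y the toolpath is (108.459,159.096) → (30.536,142.224).

Shape 3 is a cubic bezier drawn with `<path>`. Its stroke #0000ff means engrave at S183, F2749. After flipping Y the toolpath is (15.510,146.879) → (10.125,142.139) → (11.646,131.702) → (17.860,117.226) → (26.553,100.368) → (35.511,82.788) → (42.522,66.142) → (45.370,52.090) → (41.843,42.288).

(bCNC post)
(Date: synthetic)
G21
G90
G0 X26.701 Y101.750
M3 S481
G1 X40.462 Y101.750 F2250
G1 X40.462 Y79.792
G1 X26.701 Y79.792
G1 X26.701 Y101.750
M5
G0 X108.459 Y159.096
M3 S183
G1 X30.536 Y142.224 F2749
M5
G0 X15.510 Y146.879
M3 S183
G1 X10.125 Y142.139 F2749
G1 X11.646 Y131.702
G1 X17.860 Y117.226
G1 X26.553 Y100.368
G1 X35.511 Y82.788
G1 X42.522 Y66.142
G1 X45.370 Y52.090
G1 X41.843 Y42.288
M5
G0 X0.000 Y0.000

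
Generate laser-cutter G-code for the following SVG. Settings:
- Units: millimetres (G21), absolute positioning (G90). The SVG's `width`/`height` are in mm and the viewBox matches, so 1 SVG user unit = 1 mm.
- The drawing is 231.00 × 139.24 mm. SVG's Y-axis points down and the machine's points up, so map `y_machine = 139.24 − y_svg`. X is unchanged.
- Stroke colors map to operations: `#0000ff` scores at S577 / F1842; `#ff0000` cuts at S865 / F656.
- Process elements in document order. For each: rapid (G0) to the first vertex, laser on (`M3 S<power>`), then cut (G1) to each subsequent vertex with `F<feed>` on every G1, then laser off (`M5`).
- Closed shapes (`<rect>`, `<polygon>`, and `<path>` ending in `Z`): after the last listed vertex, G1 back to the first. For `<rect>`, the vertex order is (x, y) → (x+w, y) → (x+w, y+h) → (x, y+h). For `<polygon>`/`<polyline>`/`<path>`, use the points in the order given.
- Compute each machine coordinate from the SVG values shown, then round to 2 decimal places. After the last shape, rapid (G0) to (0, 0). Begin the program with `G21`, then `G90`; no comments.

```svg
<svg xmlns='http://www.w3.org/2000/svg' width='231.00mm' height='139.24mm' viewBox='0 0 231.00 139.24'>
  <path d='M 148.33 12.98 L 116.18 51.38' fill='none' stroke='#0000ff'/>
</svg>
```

G21
G90
G0 X148.33 Y126.26
M3 S577
G1 X116.18 Y87.86 F1842
M5
G0 X0.00 Y0.00

Since the viewBox matches the mm dimensions, user units are millimetres directly. The only transform is the Y-flip y_m = 139.24 − y_svg.

Shape 1 is a line segment drawn with `<path>`. Its stroke #0000ff means score at S577, F1842. After flipping Y the toolpath is (148.33,126.26) → (116.18,87.86).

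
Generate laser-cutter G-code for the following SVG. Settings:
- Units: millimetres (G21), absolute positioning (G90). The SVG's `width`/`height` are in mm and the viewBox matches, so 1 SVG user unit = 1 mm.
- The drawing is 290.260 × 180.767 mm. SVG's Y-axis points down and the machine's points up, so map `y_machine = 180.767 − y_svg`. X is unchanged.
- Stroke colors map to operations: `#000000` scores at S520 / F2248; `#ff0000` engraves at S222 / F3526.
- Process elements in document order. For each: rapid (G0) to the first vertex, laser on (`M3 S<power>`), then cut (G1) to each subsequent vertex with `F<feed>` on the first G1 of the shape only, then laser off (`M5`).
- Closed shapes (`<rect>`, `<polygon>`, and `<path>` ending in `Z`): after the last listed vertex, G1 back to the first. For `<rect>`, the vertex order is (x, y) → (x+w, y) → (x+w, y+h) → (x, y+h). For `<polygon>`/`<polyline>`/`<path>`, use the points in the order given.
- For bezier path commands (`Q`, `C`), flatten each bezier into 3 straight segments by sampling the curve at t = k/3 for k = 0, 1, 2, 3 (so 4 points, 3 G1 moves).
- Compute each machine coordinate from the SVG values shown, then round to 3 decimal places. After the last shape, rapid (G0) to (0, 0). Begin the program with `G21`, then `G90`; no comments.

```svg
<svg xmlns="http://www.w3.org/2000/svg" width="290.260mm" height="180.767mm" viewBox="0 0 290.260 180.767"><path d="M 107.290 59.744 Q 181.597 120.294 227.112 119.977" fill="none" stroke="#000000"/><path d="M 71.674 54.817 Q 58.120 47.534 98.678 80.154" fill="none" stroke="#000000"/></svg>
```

G21
G90
G0 X107.290 Y121.023
M3 S520
G1 X153.629 Y87.419 F2248
G1 X193.570 Y67.342
G1 X227.112 Y60.790
M5
G0 X71.674 Y125.950
M3 S520
G1 X68.650 Y126.372 F2248
G1 X77.652 Y117.926
G1 X98.678 Y100.613
M5
G0 X0.000 Y0.000

1 u = 1 mm; y_m = 180.767 − y.

[1] `<path>` quadratic bezier, #000000→score S520 F2248: (107.290,121.023) → (153.629,87.419) → (193.570,67.342) → (227.112,60.790)

[2] `<path>` quadratic bezier, #000000→score S520 F2248: (71.674,125.950) → (68.650,126.372) → (77.652,117.926) → (98.678,100.613)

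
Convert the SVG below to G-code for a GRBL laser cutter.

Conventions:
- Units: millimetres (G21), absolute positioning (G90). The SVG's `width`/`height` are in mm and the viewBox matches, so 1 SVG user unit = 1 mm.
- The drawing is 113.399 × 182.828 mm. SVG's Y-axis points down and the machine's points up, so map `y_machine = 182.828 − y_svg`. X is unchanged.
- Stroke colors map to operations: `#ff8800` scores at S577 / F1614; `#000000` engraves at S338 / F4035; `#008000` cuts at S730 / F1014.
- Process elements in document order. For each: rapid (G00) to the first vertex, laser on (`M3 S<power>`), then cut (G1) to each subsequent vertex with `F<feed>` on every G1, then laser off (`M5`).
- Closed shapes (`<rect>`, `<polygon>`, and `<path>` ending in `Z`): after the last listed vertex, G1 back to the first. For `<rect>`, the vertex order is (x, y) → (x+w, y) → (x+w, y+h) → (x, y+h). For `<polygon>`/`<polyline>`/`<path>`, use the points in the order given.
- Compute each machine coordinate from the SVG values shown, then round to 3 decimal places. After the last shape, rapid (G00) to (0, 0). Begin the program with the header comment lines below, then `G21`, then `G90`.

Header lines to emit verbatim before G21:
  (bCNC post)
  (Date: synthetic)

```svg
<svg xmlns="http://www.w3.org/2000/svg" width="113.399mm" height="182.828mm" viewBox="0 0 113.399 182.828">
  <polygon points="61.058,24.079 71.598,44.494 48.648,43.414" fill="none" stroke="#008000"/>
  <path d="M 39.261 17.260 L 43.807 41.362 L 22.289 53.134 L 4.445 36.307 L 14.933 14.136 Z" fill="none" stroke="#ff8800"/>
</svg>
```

Since the viewBox matches the mm dimensions, user units are millimetres directly. The only transform is the Y-flip y_m = 182.828 − y_svg.

Shape 1 is a regular polygon drawn with `<polygon>`. Its stroke #008000 means cut at S730, F1014. After flipping Y the toolpath is (61.058,158.749) → (71.598,138.334) → (48.648,139.414) → (61.058,158.749), returning to the start.

Shape 2 is a regular polygon drawn with `<path>`. Its stroke #ff8800 means score at S577, F1614. After flipping Y the toolpath is (39.261,165.568) → (43.807,141.466) → (22.289,129.694) → (4.445,146.521) → (14.933,168.692) → (39.261,165.568), returning to the start.

(bCNC post)
(Date: synthetic)
G21
G90
G00 X61.058 Y158.749
M3 S730
G1 X71.598 Y138.334 F1014
G1 X48.648 Y139.414 F1014
G1 X61.058 Y158.749 F1014
M5
G00 X39.261 Y165.568
M3 S577
G1 X43.807 Y141.466 F1614
G1 X22.289 Y129.694 F1614
G1 X4.445 Y146.521 F1614
G1 X14.933 Y168.692 F1614
G1 X39.261 Y165.568 F1614
M5
G00 X0.000 Y0.000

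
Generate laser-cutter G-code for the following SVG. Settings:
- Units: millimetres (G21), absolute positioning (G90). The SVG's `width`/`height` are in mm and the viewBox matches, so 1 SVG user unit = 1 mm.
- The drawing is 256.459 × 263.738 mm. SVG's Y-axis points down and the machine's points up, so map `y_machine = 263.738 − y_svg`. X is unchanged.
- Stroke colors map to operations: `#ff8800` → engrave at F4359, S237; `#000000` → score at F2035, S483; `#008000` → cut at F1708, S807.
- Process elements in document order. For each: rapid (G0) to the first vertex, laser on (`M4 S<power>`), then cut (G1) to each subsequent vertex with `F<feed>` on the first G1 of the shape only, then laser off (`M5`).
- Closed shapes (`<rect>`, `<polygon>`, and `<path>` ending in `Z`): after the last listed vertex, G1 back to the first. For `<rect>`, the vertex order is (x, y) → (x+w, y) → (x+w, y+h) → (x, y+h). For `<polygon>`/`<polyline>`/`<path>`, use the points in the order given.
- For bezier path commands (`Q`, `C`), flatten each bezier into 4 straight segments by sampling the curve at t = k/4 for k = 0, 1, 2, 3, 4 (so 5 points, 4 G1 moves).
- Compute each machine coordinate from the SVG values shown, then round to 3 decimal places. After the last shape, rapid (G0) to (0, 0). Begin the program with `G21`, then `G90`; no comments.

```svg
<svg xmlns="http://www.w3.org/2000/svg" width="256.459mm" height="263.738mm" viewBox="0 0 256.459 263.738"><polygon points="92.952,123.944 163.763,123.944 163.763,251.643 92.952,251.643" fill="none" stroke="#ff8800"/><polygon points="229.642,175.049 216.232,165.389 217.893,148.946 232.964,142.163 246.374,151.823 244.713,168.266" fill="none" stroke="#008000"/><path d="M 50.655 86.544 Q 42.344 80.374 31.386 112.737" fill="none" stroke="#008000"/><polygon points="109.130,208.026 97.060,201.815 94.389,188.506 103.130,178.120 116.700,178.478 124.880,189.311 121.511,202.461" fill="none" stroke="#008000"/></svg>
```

1 u = 1 mm; y_m = 263.738 − y.

[1] `<polygon>` rectangle, #ff8800→engrave S237 F4359: (92.952,139.794) → (163.763,139.794) → (163.763,12.095) → (92.952,12.095) → (92.952,139.794) (closed)

[2] `<polygon>` regular polygon, #008000→cut S807 F1708: (229.642,88.689) → (216.232,98.349) → (217.893,114.792) → (232.964,121.575) → (246.374,111.915) → (244.713,95.472) → (229.642,88.689) (closed)

[3] `<path>` quadratic bezier, #008000→cut S807 F1708: (50.655,177.194) → (46.334,177.871) → (41.682,173.731) → (36.700,164.774) → (31.386,151.001)

[4] `<polygon>` regular polygon, #008000→cut S807 F1708: (109.130,55.712) → (97.060,61.923) → (94.389,75.232) → (103.130,85.618) → (116.700,85.260) → (124.880,74.427) → (121.511,61.277) → (109.130,55.712) (closed)

G21
G90
G0 X92.952 Y139.794
M4 S237
G1 X163.763 Y139.794 F4359
G1 X163.763 Y12.095
G1 X92.952 Y12.095
G1 X92.952 Y139.794
M5
G0 X229.642 Y88.689
M4 S807
G1 X216.232 Y98.349 F1708
G1 X217.893 Y114.792
G1 X232.964 Y121.575
G1 X246.374 Y111.915
G1 X244.713 Y95.472
G1 X229.642 Y88.689
M5
G0 X50.655 Y177.194
M4 S807
G1 X46.334 Y177.871 F1708
G1 X41.682 Y173.731
G1 X36.700 Y164.774
G1 X31.386 Y151.001
M5
G0 X109.130 Y55.712
M4 S807
G1 X97.060 Y61.923 F1708
G1 X94.389 Y75.232
G1 X103.130 Y85.618
G1 X116.700 Y85.260
G1 X124.880 Y74.427
G1 X121.511 Y61.277
G1 X109.130 Y55.712
M5
G0 X0.000 Y0.000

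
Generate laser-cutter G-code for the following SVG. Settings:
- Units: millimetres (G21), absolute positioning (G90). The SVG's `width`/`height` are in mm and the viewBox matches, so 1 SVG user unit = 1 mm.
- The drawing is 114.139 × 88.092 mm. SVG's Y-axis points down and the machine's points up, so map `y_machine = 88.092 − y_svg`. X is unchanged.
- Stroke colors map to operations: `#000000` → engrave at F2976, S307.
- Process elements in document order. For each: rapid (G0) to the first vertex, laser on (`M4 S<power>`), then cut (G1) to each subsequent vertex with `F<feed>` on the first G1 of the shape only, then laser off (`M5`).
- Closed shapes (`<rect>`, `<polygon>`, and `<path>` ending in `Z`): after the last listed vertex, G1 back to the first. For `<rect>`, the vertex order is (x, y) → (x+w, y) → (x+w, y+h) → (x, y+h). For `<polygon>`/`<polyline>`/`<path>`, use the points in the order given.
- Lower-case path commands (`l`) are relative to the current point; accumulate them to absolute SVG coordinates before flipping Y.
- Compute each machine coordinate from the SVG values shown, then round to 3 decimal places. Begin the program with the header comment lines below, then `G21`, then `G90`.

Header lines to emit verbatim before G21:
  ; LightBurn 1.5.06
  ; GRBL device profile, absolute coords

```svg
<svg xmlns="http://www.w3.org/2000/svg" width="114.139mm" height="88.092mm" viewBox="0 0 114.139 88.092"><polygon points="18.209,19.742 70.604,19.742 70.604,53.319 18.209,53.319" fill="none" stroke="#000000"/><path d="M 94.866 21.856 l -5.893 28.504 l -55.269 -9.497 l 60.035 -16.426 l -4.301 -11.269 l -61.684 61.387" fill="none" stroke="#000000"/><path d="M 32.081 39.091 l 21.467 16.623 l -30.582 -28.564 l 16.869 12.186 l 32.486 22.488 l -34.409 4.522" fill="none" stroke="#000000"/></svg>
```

1 u = 1 mm; y_m = 88.092 − y.

[1] `<polygon>` rectangle, #000000→engrave S307 F2976: (18.209,68.350) → (70.604,68.350) → (70.604,34.773) → (18.209,34.773) → (18.209,68.350) (closed)

[2] `<path>` open polyline, #000000→engrave S307 F2976: (94.866,66.236) → (88.973,37.732) → (33.704,47.229) → (93.739,63.655) → (89.438,74.924) → (27.754,13.537)

[3] `<path>` open polyline, #000000→engrave S307 F2976: (32.081,49.001) → (53.548,32.378) → (22.966,60.942) → (39.835,48.756) → (72.321,26.268) → (37.912,21.746)

; LightBurn 1.5.06
; GRBL device profile, absolute coords
G21
G90
G0 X18.209 Y68.350
M4 S307
G1 X70.604 Y68.350 F2976
G1 X70.604 Y34.773
G1 X18.209 Y34.773
G1 X18.209 Y68.350
M5
G0 X94.866 Y66.236
M4 S307
G1 X88.973 Y37.732 F2976
G1 X33.704 Y47.229
G1 X93.739 Y63.655
G1 X89.438 Y74.924
G1 X27.754 Y13.537
M5
G0 X32.081 Y49.001
M4 S307
G1 X53.548 Y32.378 F2976
G1 X22.966 Y60.942
G1 X39.835 Y48.756
G1 X72.321 Y26.268
G1 X37.912 Y21.746
M5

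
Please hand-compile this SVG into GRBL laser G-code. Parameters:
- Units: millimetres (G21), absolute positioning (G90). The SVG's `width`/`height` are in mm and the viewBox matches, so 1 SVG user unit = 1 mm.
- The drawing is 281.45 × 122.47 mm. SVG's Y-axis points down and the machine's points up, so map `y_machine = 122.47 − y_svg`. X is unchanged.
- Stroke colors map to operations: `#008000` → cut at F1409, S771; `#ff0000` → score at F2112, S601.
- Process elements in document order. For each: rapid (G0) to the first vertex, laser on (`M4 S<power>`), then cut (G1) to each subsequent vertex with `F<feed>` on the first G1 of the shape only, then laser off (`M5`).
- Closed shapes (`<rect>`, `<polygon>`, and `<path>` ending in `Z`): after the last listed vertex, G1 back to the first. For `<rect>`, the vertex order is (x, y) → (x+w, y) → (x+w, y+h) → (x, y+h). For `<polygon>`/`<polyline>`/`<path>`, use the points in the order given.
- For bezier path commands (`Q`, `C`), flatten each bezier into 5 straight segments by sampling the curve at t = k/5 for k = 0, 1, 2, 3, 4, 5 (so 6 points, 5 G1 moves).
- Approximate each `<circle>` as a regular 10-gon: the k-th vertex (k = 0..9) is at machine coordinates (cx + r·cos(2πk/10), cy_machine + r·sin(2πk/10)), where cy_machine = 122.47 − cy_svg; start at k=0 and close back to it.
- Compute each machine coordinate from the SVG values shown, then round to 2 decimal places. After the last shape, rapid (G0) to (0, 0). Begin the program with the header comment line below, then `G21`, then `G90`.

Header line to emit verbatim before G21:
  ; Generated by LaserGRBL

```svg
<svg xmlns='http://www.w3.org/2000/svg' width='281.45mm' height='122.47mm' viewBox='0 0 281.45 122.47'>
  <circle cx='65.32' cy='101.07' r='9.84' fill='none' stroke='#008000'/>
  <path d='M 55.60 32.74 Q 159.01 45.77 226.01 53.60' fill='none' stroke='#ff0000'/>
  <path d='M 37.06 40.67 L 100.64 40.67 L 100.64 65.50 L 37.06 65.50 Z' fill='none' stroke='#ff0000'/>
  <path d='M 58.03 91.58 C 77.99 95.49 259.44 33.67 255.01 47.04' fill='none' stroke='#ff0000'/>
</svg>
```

1 u = 1 mm; y_m = 122.47 − y.

[1] `<circle>` circle, #008000→cut S771 F1409: (75.16,21.40) → (73.28,27.18) → (68.36,30.76) → (62.28,30.76) → (57.36,27.18) → (55.48,21.40) → (57.36,15.62) → (62.28,12.04) → (68.36,12.04) → (73.28,15.62) → (75.16,21.40) (closed)

[2] `<path>` quadratic bezier, #ff0000→score S601 F2112: (55.60,89.73) → (95.51,84.73) → (132.50,80.14) → (166.58,75.97) → (197.75,72.21) → (226.01,68.87)

[3] `<path>` rectangle, #ff0000→score S601 F2112: (37.06,81.80) → (100.64,81.80) → (100.64,56.97) → (37.06,56.97) → (37.06,81.80) (closed)

[4] `<path>` cubic bezier, #ff0000→score S601 F2112: (58.03,30.89) → (86.61,35.30) → (137.27,48.73) → (193.34,64.40) → (238.14,75.56) → (255.01,75.43)

; Generated by LaserGRBL
G21
G90
G0 X75.16 Y21.40
M4 S771
G1 X73.28 Y27.18 F1409
G1 X68.36 Y30.76
G1 X62.28 Y30.76
G1 X57.36 Y27.18
G1 X55.48 Y21.40
G1 X57.36 Y15.62
G1 X62.28 Y12.04
G1 X68.36 Y12.04
G1 X73.28 Y15.62
G1 X75.16 Y21.40
M5
G0 X55.60 Y89.73
M4 S601
G1 X95.51 Y84.73 F2112
G1 X132.50 Y80.14
G1 X166.58 Y75.97
G1 X197.75 Y72.21
G1 X226.01 Y68.87
M5
G0 X37.06 Y81.80
M4 S601
G1 X100.64 Y81.80 F2112
G1 X100.64 Y56.97
G1 X37.06 Y56.97
G1 X37.06 Y81.80
M5
G0 X58.03 Y30.89
M4 S601
G1 X86.61 Y35.30 F2112
G1 X137.27 Y48.73
G1 X193.34 Y64.40
G1 X238.14 Y75.56
G1 X255.01 Y75.43
M5
G0 X0.00 Y0.00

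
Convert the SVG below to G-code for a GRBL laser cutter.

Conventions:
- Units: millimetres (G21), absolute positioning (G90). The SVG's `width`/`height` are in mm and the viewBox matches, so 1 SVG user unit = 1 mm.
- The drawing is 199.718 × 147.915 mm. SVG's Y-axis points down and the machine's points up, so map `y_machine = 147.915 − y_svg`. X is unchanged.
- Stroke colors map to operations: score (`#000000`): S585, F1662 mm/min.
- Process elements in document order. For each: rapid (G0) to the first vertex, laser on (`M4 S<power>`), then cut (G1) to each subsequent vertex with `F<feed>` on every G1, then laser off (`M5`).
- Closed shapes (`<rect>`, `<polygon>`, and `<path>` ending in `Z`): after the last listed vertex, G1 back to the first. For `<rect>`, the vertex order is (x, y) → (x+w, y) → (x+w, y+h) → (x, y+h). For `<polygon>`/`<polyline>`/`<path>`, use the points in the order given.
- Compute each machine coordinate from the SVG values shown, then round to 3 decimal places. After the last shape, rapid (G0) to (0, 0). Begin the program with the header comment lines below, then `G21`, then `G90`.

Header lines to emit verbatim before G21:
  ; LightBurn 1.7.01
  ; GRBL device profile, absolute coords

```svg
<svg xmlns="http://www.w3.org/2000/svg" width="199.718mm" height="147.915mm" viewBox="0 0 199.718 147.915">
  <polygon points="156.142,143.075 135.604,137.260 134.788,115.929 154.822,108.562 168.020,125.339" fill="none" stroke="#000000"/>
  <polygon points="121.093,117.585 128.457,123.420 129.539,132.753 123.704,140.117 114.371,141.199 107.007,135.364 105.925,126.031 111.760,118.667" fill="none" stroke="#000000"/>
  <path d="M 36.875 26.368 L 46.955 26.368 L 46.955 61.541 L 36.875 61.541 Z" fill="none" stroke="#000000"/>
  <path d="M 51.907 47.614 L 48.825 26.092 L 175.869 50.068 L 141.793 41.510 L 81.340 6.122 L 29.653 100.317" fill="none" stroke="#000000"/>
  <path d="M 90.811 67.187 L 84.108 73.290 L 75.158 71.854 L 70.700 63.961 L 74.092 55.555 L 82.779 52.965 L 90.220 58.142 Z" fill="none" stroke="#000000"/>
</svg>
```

; LightBurn 1.7.01
; GRBL device profile, absolute coords
G21
G90
G0 X156.142 Y4.840
M4 S585
G1 X135.604 Y10.655 F1662
G1 X134.788 Y31.986 F1662
G1 X154.822 Y39.353 F1662
G1 X168.020 Y22.576 F1662
G1 X156.142 Y4.840 F1662
M5
G0 X121.093 Y30.330
M4 S585
G1 X128.457 Y24.495 F1662
G1 X129.539 Y15.162 F1662
G1 X123.704 Y7.798 F1662
G1 X114.371 Y6.716 F1662
G1 X107.007 Y12.551 F1662
G1 X105.925 Y21.884 F1662
G1 X111.760 Y29.248 F1662
G1 X121.093 Y30.330 F1662
M5
G0 X36.875 Y121.547
M4 S585
G1 X46.955 Y121.547 F1662
G1 X46.955 Y86.374 F1662
G1 X36.875 Y86.374 F1662
G1 X36.875 Y121.547 F1662
M5
G0 X51.907 Y100.301
M4 S585
G1 X48.825 Y121.823 F1662
G1 X175.869 Y97.847 F1662
G1 X141.793 Y106.405 F1662
G1 X81.340 Y141.793 F1662
G1 X29.653 Y47.598 F1662
M5
G0 X90.811 Y80.728
M4 S585
G1 X84.108 Y74.625 F1662
G1 X75.158 Y76.061 F1662
G1 X70.700 Y83.954 F1662
G1 X74.092 Y92.360 F1662
G1 X82.779 Y94.950 F1662
G1 X90.220 Y89.773 F1662
G1 X90.811 Y80.728 F1662
M5
G0 X0.000 Y0.000

viewBox `0 0 199.718 147.915` with mm width/height → 1 unit = 1 mm. Flip: y_m = 147.915 − y_svg.

**Shape 1** — `<polygon>` regular polygon, stroke `#000000` → score (S585, F1662). Machine vertices: (156.142,4.840) → (135.604,10.655) → (134.788,31.986) → (154.822,39.353) → (168.020,22.576) → (156.142,4.840). Closed: final G1 returns to the first vertex.

**Shape 2** — `<polygon>` regular polygon, stroke `#000000` → score (S585, F1662). Machine vertices: (121.093,30.330) → (128.457,24.495) → (129.539,15.162) → (123.704,7.798) → (114.371,6.716) → (107.007,12.551) → (105.925,21.884) → (111.760,29.248) → (121.093,30.330). Closed: final G1 returns to the first vertex.

**Shape 3** — `<path>` rectangle, stroke `#000000` → score (S585, F1662). Machine vertices: (36.875,121.547) → (46.955,121.547) → (46.955,86.374) → (36.875,86.374) → (36.875,121.547). Closed: final G1 returns to the first vertex.

**Shape 4** — `<path>` open polyline, stroke `#000000` → score (S585, F1662). Machine vertices: (51.907,100.301) → (48.825,121.823) → (175.869,97.847) → (141.793,106.405) → (81.340,141.793) → (29.653,47.598). Open path.

**Shape 5** — `<path>` regular polygon, stroke `#000000` → score (S585, F1662). Machine vertices: (90.811,80.728) → (84.108,74.625) → (75.158,76.061) → (70.700,83.954) → (74.092,92.360) → (82.779,94.950) → (90.220,89.773) → (90.811,80.728). Closed: final G1 returns to the first vertex.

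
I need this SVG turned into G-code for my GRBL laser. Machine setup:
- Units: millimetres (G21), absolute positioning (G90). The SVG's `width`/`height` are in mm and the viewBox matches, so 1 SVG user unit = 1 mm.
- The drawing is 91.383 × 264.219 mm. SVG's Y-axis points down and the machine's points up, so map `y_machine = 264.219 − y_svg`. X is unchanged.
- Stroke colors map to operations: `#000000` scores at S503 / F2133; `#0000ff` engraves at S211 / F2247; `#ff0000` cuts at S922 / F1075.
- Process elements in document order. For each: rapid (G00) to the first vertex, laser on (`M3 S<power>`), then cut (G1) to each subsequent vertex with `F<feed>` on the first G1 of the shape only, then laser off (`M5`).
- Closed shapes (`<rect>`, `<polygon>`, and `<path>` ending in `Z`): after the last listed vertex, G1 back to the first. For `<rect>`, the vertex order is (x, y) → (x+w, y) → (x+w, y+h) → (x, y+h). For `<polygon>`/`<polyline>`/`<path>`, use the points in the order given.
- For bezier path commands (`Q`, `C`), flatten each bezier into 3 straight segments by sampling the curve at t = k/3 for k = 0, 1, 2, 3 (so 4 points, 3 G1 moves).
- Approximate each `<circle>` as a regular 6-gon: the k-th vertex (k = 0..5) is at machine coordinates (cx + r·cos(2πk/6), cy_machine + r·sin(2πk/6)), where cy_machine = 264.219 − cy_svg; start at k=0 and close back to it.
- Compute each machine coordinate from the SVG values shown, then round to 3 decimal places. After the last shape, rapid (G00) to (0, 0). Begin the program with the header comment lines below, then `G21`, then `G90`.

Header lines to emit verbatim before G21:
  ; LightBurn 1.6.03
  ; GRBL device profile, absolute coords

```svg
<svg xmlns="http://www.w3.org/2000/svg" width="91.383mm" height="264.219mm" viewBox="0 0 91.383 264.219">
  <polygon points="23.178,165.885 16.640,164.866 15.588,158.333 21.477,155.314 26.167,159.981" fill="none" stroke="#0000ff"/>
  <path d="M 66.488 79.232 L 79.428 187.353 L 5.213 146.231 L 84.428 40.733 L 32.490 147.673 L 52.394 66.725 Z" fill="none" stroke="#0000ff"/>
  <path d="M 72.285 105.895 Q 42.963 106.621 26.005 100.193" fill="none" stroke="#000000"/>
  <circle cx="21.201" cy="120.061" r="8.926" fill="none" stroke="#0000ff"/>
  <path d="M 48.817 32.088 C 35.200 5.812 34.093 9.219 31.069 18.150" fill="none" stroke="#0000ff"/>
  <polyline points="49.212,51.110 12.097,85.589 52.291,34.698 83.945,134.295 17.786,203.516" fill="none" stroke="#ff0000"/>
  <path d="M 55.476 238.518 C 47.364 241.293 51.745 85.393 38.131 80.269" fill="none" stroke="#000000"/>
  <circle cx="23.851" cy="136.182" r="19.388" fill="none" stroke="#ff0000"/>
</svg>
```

; LightBurn 1.6.03
; GRBL device profile, absolute coords
G21
G90
G00 X23.178 Y98.334
M3 S211
G1 X16.640 Y99.353 F2247
G1 X15.588 Y105.886
G1 X21.477 Y108.905
G1 X26.167 Y104.238
G1 X23.178 Y98.334
M5
G00 X66.488 Y184.987
M3 S211
G1 X79.428 Y76.866 F2247
G1 X5.213 Y117.988
G1 X84.428 Y223.486
G1 X32.490 Y116.546
G1 X52.394 Y197.494
G1 X66.488 Y184.987
M5
G00 X72.285 Y158.324
M3 S503
G1 X54.111 Y158.635 F2133
G1 X38.684 Y160.536
G1 X26.005 Y164.026
M5
G00 X30.127 Y144.158
M3 S211
G1 X25.664 Y151.888 F2247
G1 X16.738 Y151.888
G1 X12.275 Y144.158
G1 X16.738 Y136.428
G1 X25.664 Y136.428
G1 X30.127 Y144.158
M5
G00 X48.817 Y232.131
M3 S211
G1 X38.836 Y249.407 F2247
G1 X33.988 Y252.264
G1 X31.069 Y246.069
M5
G00 X49.212 Y213.109
M3 S922
G1 X12.097 Y178.630 F1075
G1 X52.291 Y229.521
G1 X83.945 Y129.924
G1 X17.786 Y60.703
M5
G00 X55.476 Y25.701
M3 S503
G1 X50.399 Y64.357 F2133
G1 X46.876 Y140.028
G1 X38.131 Y183.950
M5
G00 X43.239 Y128.037
M3 S922
G1 X33.545 Y144.828 F1075
G1 X14.157 Y144.828
G1 X4.463 Y128.037
G1 X14.157 Y111.246
G1 X33.545 Y111.246
G1 X43.239 Y128.037
M5
G00 X0.000 Y0.000

1 u = 1 mm; y_m = 264.219 − y.

[1] `<polygon>` regular polygon, #0000ff→engrave S211 F2247: (23.178,98.334) → (16.640,99.353) → (15.588,105.886) → (21.477,108.905) → (26.167,104.238) → (23.178,98.334) (closed)

[2] `<path>` closed polygon, #0000ff→engrave S211 F2247: (66.488,184.987) → (79.428,76.866) → (5.213,117.988) → (84.428,223.486) → (32.490,116.546) → (52.394,197.494) → (66.488,184.987) (closed)

[3] `<path>` quadratic bezier, #000000→score S503 F2133: (72.285,158.324) → (54.111,158.635) → (38.684,160.536) → (26.005,164.026)

[4] `<circle>` circle, #0000ff→engrave S211 F2247: (30.127,144.158) → (25.664,151.888) → (16.738,151.888) → (12.275,144.158) → (16.738,136.428) → (25.664,136.428) → (30.127,144.158) (closed)

[5] `<path>` cubic bezier, #0000ff→engrave S211 F2247: (48.817,232.131) → (38.836,249.407) → (33.988,252.264) → (31.069,246.069)

[6] `<polyline>` open polyline, #ff0000→cut S922 F1075: (49.212,213.109) → (12.097,178.630) → (52.291,229.521) → (83.945,129.924) → (17.786,60.703)

[7] `<path>` cubic bezier, #000000→score S503 F2133: (55.476,25.701) → (50.399,64.357) → (46.876,140.028) → (38.131,183.950)

[8] `<circle>` circle, #ff0000→cut S922 F1075: (43.239,128.037) → (33.545,144.828) → (14.157,144.828) → (4.463,128.037) → (14.157,111.246) → (33.545,111.246) → (43.239,128.037) (closed)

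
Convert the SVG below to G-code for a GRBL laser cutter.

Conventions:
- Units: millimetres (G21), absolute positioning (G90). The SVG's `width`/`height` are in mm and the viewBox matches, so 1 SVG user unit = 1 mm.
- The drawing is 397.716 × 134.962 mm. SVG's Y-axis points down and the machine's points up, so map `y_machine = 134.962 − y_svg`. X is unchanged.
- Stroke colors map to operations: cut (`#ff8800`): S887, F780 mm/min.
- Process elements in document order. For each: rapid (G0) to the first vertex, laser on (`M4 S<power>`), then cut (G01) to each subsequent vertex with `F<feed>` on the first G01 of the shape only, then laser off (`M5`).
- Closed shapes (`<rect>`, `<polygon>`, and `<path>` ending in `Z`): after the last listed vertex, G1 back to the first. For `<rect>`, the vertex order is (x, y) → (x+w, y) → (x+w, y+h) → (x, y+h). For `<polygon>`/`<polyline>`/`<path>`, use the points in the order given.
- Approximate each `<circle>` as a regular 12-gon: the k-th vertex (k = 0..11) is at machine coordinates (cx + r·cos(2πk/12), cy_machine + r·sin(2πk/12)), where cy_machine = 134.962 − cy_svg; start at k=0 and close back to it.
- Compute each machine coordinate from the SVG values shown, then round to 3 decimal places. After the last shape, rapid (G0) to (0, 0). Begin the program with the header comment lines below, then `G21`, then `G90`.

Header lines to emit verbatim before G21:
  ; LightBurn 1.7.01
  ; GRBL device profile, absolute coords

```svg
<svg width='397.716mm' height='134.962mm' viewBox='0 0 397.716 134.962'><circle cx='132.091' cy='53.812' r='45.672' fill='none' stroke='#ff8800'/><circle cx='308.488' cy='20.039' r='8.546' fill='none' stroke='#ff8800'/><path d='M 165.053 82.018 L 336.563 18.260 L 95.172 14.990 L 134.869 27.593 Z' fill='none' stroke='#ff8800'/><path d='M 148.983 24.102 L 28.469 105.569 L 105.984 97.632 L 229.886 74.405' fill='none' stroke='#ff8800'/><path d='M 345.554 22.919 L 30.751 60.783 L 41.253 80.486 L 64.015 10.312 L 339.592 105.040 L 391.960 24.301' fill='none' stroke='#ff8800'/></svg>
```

viewBox `0 0 397.716 134.962` with mm width/height → 1 unit = 1 mm. Flip: y_m = 134.962 − y_svg.

**Shape 1** — `<circle>` circle, stroke `#ff8800` → cut (S887, F780). Machine vertices: (177.763,81.150) → (171.644,103.986) → (154.927,120.703) → (132.091,126.822) → (109.255,120.703) → (92.538,103.986) → (86.419,81.150) → (92.538,58.314) → (109.255,41.597) → (132.091,35.478) → (154.927,41.597) → (171.644,58.314) → (177.763,81.150). Closed: final G1 returns to the first vertex.

**Shape 2** — `<circle>` circle, stroke `#ff8800` → cut (S887, F780). Machine vertices: (317.034,114.923) → (315.889,119.196) → (312.761,122.324) → (308.488,123.469) → (304.215,122.324) → (301.087,119.196) → (299.942,114.923) → (301.087,110.650) → (304.215,107.522) → (308.488,106.377) → (312.761,107.522) → (315.889,110.650) → (317.034,114.923). Closed: final G1 returns to the first vertex.

**Shape 3** — `<path>` closed polygon, stroke `#ff8800` → cut (S887, F780). Machine vertices: (165.053,52.944) → (336.563,116.702) → (95.172,119.972) → (134.869,107.369) → (165.053,52.944). Closed: final G1 returns to the first vertex.

**Shape 4** — `<path>` open polyline, stroke `#ff8800` → cut (S887, F780). Machine vertices: (148.983,110.860) → (28.469,29.393) → (105.984,37.330) → (229.886,60.557). Open path.

**Shape 5** — `<path>` open polyline, stroke `#ff8800` → cut (S887, F780). Machine vertices: (345.554,112.043) → (30.751,74.179) → (41.253,54.476) → (64.015,124.650) → (339.592,29.922) → (391.960,110.661). Open path.

; LightBurn 1.7.01
; GRBL device profile, absolute coords
G21
G90
G0 X177.763 Y81.150
M4 S887
G01 X171.644 Y103.986 F780
G01 X154.927 Y120.703
G01 X132.091 Y126.822
G01 X109.255 Y120.703
G01 X92.538 Y103.986
G01 X86.419 Y81.150
G01 X92.538 Y58.314
G01 X109.255 Y41.597
G01 X132.091 Y35.478
G01 X154.927 Y41.597
G01 X171.644 Y58.314
G01 X177.763 Y81.150
M5
G0 X317.034 Y114.923
M4 S887
G01 X315.889 Y119.196 F780
G01 X312.761 Y122.324
G01 X308.488 Y123.469
G01 X304.215 Y122.324
G01 X301.087 Y119.196
G01 X299.942 Y114.923
G01 X301.087 Y110.650
G01 X304.215 Y107.522
G01 X308.488 Y106.377
G01 X312.761 Y107.522
G01 X315.889 Y110.650
G01 X317.034 Y114.923
M5
G0 X165.053 Y52.944
M4 S887
G01 X336.563 Y116.702 F780
G01 X95.172 Y119.972
G01 X134.869 Y107.369
G01 X165.053 Y52.944
M5
G0 X148.983 Y110.860
M4 S887
G01 X28.469 Y29.393 F780
G01 X105.984 Y37.330
G01 X229.886 Y60.557
M5
G0 X345.554 Y112.043
M4 S887
G01 X30.751 Y74.179 F780
G01 X41.253 Y54.476
G01 X64.015 Y124.650
G01 X339.592 Y29.922
G01 X391.960 Y110.661
M5
G0 X0.000 Y0.000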